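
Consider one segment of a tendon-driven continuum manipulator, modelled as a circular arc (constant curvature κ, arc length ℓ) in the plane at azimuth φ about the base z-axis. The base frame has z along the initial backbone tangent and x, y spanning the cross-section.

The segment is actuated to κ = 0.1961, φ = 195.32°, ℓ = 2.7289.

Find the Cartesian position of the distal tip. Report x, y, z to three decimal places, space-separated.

-0.688 -0.188 2.601

θ = κ·ℓ = 0.1961 × 2.7289 = 0.53514 rad
ρ = (1 − cos θ)/κ = (1 − 0.86020)/0.1961 = 0.71291
z = sin θ / κ = 0.50996/0.1961 = 2.60051
x = ρ cos φ = 0.71291 × cos(195.32°) = -0.68758
y = ρ sin φ = 0.71291 × sin(195.32°) = -0.18836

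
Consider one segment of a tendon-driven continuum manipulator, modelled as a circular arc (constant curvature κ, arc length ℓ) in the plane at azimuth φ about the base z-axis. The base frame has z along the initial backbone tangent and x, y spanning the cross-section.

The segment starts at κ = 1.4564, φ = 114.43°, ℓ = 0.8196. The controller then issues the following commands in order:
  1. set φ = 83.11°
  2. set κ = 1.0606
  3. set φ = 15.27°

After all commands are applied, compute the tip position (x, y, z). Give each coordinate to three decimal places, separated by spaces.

initial: κ=1.4564, φ=114.43°, ℓ=0.8196
cmd 1: set φ=83.11° → (κ,φ,ℓ)=(1.4564,83.11°,0.8196) → tip=(0.0520,0.4306,0.6384)
cmd 2: set κ=1.0606 → (κ,φ,ℓ)=(1.0606,83.11°,0.8196) → tip=(0.0401,0.3319,0.7202)
cmd 3: set φ=15.27° → (κ,φ,ℓ)=(1.0606,15.27°,0.8196) → tip=(0.3225,0.0881,0.7202)

0.323 0.088 0.720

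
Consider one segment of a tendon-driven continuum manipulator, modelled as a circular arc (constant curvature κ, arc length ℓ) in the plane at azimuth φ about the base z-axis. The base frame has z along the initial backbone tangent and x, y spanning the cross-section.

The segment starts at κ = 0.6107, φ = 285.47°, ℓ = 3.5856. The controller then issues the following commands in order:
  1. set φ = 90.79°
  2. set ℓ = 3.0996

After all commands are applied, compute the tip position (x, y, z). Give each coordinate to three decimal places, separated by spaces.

initial: κ=0.6107, φ=285.47°, ℓ=3.5856
cmd 1: set φ=90.79° → (κ,φ,ℓ)=(0.6107,90.79°,3.5856) → tip=(-0.0357,2.5872,1.3337)
cmd 2: set ℓ=3.0996 → (κ,φ,ℓ)=(0.6107,90.79°,3.0996) → tip=(-0.0297,2.1557,1.5532)

-0.030 2.156 1.553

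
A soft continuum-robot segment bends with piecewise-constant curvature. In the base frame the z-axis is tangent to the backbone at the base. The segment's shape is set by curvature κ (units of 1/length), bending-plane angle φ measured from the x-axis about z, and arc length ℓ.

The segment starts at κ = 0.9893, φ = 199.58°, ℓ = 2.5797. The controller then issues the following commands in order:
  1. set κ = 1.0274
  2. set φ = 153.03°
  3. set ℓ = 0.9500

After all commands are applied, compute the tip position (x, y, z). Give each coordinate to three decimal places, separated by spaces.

-0.381 0.194 0.806

initial: κ=0.9893, φ=199.58°, ℓ=2.5797
cmd 1: set κ=1.0274 → (κ,φ,ℓ)=(1.0274,199.58°,2.5797) → tip=(-1.7257,-0.6138,0.4591)
cmd 2: set φ=153.03° → (κ,φ,ℓ)=(1.0274,153.03°,2.5797) → tip=(-1.6324,0.8307,0.4591)
cmd 3: set ℓ=0.9500 → (κ,φ,ℓ)=(1.0274,153.03°,0.9500) → tip=(-0.3814,0.1941,0.8062)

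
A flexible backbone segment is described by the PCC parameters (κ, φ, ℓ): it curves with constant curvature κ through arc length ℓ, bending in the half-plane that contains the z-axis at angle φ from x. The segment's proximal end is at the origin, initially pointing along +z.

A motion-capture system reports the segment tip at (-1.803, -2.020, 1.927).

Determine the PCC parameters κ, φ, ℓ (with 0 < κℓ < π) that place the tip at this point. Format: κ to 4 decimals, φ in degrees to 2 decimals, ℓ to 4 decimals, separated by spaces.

ρ = √(x²+y²) = √(-1.803² + -2.020²) = 2.70762
φ = atan2(y, x) mod 360° = atan2(-2.020, -1.803) = 228.2487°
|p|² = ρ² + z² = 2.70762² + 1.927² = 11.04454
κ = 2ρ / |p|² = 2×2.70762 / 11.04454 = 0.49031
θ = 2·atan2(ρ, z) = 2·atan2(2.70762, 1.927) = 1.90453 rad
ℓ = θ/κ = 1.90453/0.49031 = 3.88434

0.4903 228.25 3.8843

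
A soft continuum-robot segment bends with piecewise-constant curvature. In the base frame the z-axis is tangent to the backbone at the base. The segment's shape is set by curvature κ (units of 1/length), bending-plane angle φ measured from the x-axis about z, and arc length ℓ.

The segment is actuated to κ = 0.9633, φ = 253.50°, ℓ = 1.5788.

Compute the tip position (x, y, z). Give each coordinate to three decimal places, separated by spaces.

θ = κ·ℓ = 0.9633 × 1.5788 = 1.52086 rad
ρ = (1 − cos θ)/κ = (1 − 0.04992)/0.9633 = 0.98628
z = sin θ / κ = 0.99875/0.9633 = 1.03680
x = ρ cos φ = 0.98628 × cos(253.50°) = -0.28012
y = ρ sin φ = 0.98628 × sin(253.50°) = -0.94566

-0.280 -0.946 1.037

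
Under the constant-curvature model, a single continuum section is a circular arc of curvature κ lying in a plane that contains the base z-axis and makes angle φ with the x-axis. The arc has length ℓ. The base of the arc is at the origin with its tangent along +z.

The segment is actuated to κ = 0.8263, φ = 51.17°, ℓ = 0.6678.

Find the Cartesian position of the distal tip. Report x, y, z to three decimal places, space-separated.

θ = κ·ℓ = 0.8263 × 0.6678 = 0.55180 rad
ρ = (1 − cos θ)/κ = (1 − 0.85158)/0.8263 = 0.17962
z = sin θ / κ = 0.52422/0.8263 = 0.63442
x = ρ cos φ = 0.17962 × cos(51.17°) = 0.11262
y = ρ sin φ = 0.17962 × sin(51.17°) = 0.13993

0.113 0.140 0.634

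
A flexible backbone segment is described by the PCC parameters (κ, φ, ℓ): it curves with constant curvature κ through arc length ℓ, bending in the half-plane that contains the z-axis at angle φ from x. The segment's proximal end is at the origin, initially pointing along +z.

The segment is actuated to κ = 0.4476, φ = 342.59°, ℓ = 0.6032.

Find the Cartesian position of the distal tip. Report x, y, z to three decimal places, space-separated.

0.077 -0.024 0.596

θ = κ·ℓ = 0.4476 × 0.6032 = 0.26999 rad
ρ = (1 − cos θ)/κ = (1 − 0.96377)/0.4476 = 0.08094
z = sin θ / κ = 0.26672/0.4476 = 0.59590
x = ρ cos φ = 0.08094 × cos(342.59°) = 0.07723
y = ρ sin φ = 0.08094 × sin(342.59°) = -0.02422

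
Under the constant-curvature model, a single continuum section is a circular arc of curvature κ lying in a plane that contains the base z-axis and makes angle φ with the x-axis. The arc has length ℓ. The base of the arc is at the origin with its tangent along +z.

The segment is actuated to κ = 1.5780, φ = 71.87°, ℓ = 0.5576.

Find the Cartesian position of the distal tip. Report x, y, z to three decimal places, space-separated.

θ = κ·ℓ = 1.5780 × 0.5576 = 0.87989 rad
ρ = (1 − cos θ)/κ = (1 − 0.63723)/1.5780 = 0.22989
z = sin θ / κ = 0.77067/1.5780 = 0.48838
x = ρ cos φ = 0.22989 × cos(71.87°) = 0.07154
y = ρ sin φ = 0.22989 × sin(71.87°) = 0.21848

0.072 0.218 0.488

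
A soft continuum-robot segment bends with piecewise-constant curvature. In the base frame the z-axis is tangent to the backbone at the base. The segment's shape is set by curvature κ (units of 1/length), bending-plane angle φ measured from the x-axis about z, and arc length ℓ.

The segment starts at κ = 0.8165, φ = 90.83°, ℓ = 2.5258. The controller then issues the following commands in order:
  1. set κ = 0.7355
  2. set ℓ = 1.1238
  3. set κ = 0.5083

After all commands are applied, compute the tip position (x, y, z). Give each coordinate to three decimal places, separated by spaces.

-0.005 0.312 1.064

initial: κ=0.8165, φ=90.83°, ℓ=2.5258
cmd 1: set κ=0.7355 → (κ,φ,ℓ)=(0.7355,90.83°,2.5258) → tip=(-0.0253,1.7442,1.3040)
cmd 2: set ℓ=1.1238 → (κ,φ,ℓ)=(0.7355,90.83°,1.1238) → tip=(-0.0064,0.4385,1.0001)
cmd 3: set κ=0.5083 → (κ,φ,ℓ)=(0.5083,90.83°,1.1238) → tip=(-0.0045,0.3123,1.0637)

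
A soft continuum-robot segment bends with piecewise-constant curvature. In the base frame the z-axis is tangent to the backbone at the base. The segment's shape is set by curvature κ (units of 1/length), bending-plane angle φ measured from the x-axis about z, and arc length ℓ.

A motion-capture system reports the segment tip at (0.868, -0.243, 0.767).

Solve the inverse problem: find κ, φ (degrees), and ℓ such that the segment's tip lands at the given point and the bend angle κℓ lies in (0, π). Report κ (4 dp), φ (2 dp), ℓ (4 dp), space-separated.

ρ = √(x²+y²) = √(0.868² + -0.243²) = 0.90137
φ = atan2(y, x) mod 360° = atan2(-0.243, 0.868) = 344.3602°
|p|² = ρ² + z² = 0.90137² + 0.767² = 1.40076
κ = 2ρ / |p|² = 2×0.90137 / 1.40076 = 1.28698
θ = 2·atan2(ρ, z) = 2·atan2(0.90137, 0.767) = 1.73153 rad
ℓ = θ/κ = 1.73153/1.28698 = 1.34543

1.2870 344.36 1.3454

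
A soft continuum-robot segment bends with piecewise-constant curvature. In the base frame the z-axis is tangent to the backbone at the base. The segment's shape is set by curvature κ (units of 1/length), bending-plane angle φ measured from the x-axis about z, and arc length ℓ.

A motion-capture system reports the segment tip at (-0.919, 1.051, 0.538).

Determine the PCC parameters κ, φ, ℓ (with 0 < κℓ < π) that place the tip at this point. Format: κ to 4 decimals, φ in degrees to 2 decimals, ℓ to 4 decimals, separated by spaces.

1.2473 131.17 1.9289

ρ = √(x²+y²) = √(-0.919² + 1.051²) = 1.39612
φ = atan2(y, x) mod 360° = atan2(1.051, -0.919) = 131.1666°
|p|² = ρ² + z² = 1.39612² + 0.538² = 2.23861
κ = 2ρ / |p|² = 2×1.39612 / 2.23861 = 1.24732
θ = 2·atan2(ρ, z) = 2·atan2(1.39612, 0.538) = 2.40596 rad
ℓ = θ/κ = 2.40596/1.24732 = 1.92891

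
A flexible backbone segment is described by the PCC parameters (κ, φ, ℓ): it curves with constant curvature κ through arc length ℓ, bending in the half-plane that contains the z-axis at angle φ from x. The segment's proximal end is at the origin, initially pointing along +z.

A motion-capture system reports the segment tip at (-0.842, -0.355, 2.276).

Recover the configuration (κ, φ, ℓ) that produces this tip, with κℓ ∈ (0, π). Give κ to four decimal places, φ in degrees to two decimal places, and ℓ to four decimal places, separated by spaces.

0.3038 202.86 2.5132

ρ = √(x²+y²) = √(-0.842² + -0.355²) = 0.91378
φ = atan2(y, x) mod 360° = atan2(-0.355, -0.842) = 202.8610°
|p|² = ρ² + z² = 0.91378² + 2.276² = 6.01516
κ = 2ρ / |p|² = 2×0.91378 / 6.01516 = 0.30382
θ = 2·atan2(ρ, z) = 2·atan2(0.91378, 2.276) = 0.76357 rad
ℓ = θ/κ = 0.76357/0.30382 = 2.51319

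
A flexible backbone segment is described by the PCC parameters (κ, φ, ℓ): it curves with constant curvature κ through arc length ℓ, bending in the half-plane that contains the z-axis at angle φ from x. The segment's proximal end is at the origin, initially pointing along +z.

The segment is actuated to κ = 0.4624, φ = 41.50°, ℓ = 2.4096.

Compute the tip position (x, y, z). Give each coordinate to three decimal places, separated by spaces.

0.906 0.801 1.941

θ = κ·ℓ = 0.4624 × 2.4096 = 1.11420 rad
ρ = (1 − cos θ)/κ = (1 − 0.44090)/0.4624 = 1.20913
z = sin θ / κ = 0.89756/0.4624 = 1.94109
x = ρ cos φ = 1.20913 × cos(41.50°) = 0.90559
y = ρ sin φ = 1.20913 × sin(41.50°) = 0.80120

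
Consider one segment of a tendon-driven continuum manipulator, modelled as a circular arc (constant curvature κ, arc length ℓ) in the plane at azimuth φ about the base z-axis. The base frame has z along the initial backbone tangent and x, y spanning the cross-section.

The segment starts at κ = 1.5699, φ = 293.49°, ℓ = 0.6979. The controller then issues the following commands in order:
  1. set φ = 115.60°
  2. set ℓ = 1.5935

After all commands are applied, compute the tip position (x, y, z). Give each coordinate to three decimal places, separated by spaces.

-0.496 1.035 0.380

initial: κ=1.5699, φ=293.49°, ℓ=0.6979
cmd 1: set φ=115.60° → (κ,φ,ℓ)=(1.5699,115.60°,0.6979) → tip=(-0.1493,0.3116,0.5664)
cmd 2: set ℓ=1.5935 → (κ,φ,ℓ)=(1.5699,115.60°,1.5935) → tip=(-0.4960,1.0352,0.3804)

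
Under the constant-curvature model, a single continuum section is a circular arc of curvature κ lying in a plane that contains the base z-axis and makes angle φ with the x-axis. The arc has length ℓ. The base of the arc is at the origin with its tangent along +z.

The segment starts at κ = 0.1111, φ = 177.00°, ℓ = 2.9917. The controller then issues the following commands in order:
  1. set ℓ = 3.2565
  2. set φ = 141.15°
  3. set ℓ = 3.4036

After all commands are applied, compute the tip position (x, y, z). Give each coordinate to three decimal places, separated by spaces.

-0.495 0.399 3.323

initial: κ=0.1111, φ=177.00°, ℓ=2.9917
cmd 1: set ℓ=3.2565 → (κ,φ,ℓ)=(0.1111,177.00°,3.2565) → tip=(-0.5819,0.0305,3.1859)
cmd 2: set φ=141.15° → (κ,φ,ℓ)=(0.1111,141.15°,3.2565) → tip=(-0.4538,0.3655,3.1859)
cmd 3: set ℓ=3.4036 → (κ,φ,ℓ)=(0.1111,141.15°,3.4036) → tip=(-0.4952,0.3989,3.3231)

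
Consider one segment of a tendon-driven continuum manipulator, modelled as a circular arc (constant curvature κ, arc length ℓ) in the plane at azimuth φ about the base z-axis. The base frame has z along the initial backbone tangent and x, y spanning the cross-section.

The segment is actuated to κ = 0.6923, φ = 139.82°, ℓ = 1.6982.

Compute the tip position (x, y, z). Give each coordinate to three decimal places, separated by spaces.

-0.679 0.573 1.333

θ = κ·ℓ = 0.6923 × 1.6982 = 1.17566 rad
ρ = (1 − cos θ)/κ = (1 − 0.38493)/0.6923 = 0.88844
z = sin θ / κ = 0.92295/0.6923 = 1.33316
x = ρ cos φ = 0.88844 × cos(139.82°) = -0.67879
y = ρ sin φ = 0.88844 × sin(139.82°) = 0.57322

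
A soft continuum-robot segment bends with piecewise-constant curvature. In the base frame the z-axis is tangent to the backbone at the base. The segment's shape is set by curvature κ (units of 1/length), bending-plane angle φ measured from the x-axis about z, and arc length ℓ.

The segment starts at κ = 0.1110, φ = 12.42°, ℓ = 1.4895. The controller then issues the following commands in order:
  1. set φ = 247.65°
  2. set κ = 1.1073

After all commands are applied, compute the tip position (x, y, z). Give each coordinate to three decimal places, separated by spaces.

-0.370 -0.901 0.900

initial: κ=0.1110, φ=12.42°, ℓ=1.4895
cmd 1: set φ=247.65° → (κ,φ,ℓ)=(0.1110,247.65°,1.4895) → tip=(-0.0467,-0.1136,1.4827)
cmd 2: set κ=1.1073 → (κ,φ,ℓ)=(1.1073,247.65°,1.4895) → tip=(-0.3704,-0.9008,0.9003)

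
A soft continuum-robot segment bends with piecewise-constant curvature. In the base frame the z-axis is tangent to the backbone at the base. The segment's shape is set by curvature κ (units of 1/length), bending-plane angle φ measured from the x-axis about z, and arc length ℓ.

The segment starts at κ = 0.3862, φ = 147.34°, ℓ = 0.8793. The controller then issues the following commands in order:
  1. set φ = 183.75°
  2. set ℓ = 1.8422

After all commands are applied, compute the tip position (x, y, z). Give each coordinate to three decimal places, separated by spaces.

initial: κ=0.3862, φ=147.34°, ℓ=0.8793
cmd 1: set φ=183.75° → (κ,φ,ℓ)=(0.3862,183.75°,0.8793) → tip=(-0.1476,-0.0097,0.8625)
cmd 2: set ℓ=1.8422 → (κ,φ,ℓ)=(0.3862,183.75°,1.8422) → tip=(-0.6268,-0.0411,1.6907)

-0.627 -0.041 1.691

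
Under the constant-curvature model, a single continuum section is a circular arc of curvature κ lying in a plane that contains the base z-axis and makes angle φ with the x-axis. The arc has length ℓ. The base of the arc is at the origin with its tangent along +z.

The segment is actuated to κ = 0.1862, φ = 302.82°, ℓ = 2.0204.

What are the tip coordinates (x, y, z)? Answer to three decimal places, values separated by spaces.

θ = κ·ℓ = 0.1862 × 2.0204 = 0.37620 rad
ρ = (1 − cos θ)/κ = (1 − 0.93007)/0.1862 = 0.37557
z = sin θ / κ = 0.36739/0.1862 = 1.97308
x = ρ cos φ = 0.37557 × cos(302.82°) = 0.20356
y = ρ sin φ = 0.37557 × sin(302.82°) = -0.31562

0.204 -0.316 1.973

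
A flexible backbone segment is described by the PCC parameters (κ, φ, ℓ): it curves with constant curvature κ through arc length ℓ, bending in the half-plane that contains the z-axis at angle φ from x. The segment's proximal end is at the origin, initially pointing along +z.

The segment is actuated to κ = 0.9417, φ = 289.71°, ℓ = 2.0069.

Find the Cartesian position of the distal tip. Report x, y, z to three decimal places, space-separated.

0.470 -1.313 1.008

θ = κ·ℓ = 0.9417 × 2.0069 = 1.88990 rad
ρ = (1 − cos θ)/κ = (1 − -0.31371)/0.9417 = 1.39504
z = sin θ / κ = 0.94952/0.9417 = 1.00830
x = ρ cos φ = 1.39504 × cos(289.71°) = 0.47049
y = ρ sin φ = 1.39504 × sin(289.71°) = -1.31331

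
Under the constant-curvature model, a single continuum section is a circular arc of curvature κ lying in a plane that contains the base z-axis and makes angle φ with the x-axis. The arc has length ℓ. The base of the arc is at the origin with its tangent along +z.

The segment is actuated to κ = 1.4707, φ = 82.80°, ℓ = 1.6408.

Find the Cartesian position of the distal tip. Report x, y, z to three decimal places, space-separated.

θ = κ·ℓ = 1.4707 × 1.6408 = 2.41312 rad
ρ = (1 − cos θ)/κ = (1 − -0.74620)/1.4707 = 1.18732
z = sin θ / κ = 0.66573/1.4707 = 0.45266
x = ρ cos φ = 1.18732 × cos(82.80°) = 0.14881
y = ρ sin φ = 1.18732 × sin(82.80°) = 1.17796

0.149 1.178 0.453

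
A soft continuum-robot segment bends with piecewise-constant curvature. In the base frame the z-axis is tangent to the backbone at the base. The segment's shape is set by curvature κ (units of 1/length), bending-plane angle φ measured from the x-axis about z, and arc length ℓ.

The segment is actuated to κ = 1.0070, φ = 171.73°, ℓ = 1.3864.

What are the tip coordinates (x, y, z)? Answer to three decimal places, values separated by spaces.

-0.812 0.118 0.978

θ = κ·ℓ = 1.0070 × 1.3864 = 1.39610 rad
ρ = (1 − cos θ)/κ = (1 − 0.17380)/1.0070 = 0.82045
z = sin θ / κ = 0.98478/1.0070 = 0.97793
x = ρ cos φ = 0.82045 × cos(171.73°) = -0.81192
y = ρ sin φ = 0.82045 × sin(171.73°) = 0.11801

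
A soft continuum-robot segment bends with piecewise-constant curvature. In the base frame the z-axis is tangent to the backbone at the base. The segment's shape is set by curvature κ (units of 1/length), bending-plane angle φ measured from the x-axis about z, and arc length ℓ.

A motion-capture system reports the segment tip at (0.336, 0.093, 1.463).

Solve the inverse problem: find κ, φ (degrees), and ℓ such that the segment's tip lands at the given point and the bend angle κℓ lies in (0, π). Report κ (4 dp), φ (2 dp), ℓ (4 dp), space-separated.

ρ = √(x²+y²) = √(0.336² + 0.093²) = 0.34863
φ = atan2(y, x) mod 360° = atan2(0.093, 0.336) = 15.4713°
|p|² = ρ² + z² = 0.34863² + 1.463² = 2.26191
κ = 2ρ / |p|² = 2×0.34863 / 2.26191 = 0.30826
θ = 2·atan2(ρ, z) = 2·atan2(0.34863, 1.463) = 0.46787 rad
ℓ = θ/κ = 0.46787/0.30826 = 1.51777

0.3083 15.47 1.5178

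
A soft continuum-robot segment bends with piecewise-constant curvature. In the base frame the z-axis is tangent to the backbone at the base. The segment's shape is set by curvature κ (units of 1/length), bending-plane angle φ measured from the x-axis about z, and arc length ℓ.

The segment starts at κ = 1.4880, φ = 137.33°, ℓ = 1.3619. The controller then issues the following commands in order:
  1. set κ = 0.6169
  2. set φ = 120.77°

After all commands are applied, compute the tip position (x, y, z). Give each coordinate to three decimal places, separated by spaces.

initial: κ=1.4880, φ=137.33°, ℓ=1.3619
cmd 1: set κ=0.6169 → (κ,φ,ℓ)=(0.6169,137.33°,1.3619) → tip=(-0.3965,0.3655,1.2072)
cmd 2: set φ=120.77° → (κ,φ,ℓ)=(0.6169,120.77°,1.3619) → tip=(-0.2759,0.4633,1.2072)

-0.276 0.463 1.207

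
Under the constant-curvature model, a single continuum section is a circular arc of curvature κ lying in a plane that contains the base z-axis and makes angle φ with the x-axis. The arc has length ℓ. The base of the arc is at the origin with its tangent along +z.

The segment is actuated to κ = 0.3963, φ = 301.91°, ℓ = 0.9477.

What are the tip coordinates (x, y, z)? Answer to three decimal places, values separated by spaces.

0.093 -0.149 0.926

θ = κ·ℓ = 0.3963 × 0.9477 = 0.37557 rad
ρ = (1 − cos θ)/κ = (1 − 0.93030)/0.3963 = 0.17588
z = sin θ / κ = 0.36681/0.3963 = 0.92558
x = ρ cos φ = 0.17588 × cos(301.91°) = 0.09297
y = ρ sin φ = 0.17588 × sin(301.91°) = -0.14930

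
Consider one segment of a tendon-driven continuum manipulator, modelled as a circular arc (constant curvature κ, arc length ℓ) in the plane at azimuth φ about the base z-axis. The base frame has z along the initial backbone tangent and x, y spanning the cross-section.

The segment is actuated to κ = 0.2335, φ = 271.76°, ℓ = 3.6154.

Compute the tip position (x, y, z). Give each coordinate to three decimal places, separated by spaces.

θ = κ·ℓ = 0.2335 × 3.6154 = 0.84420 rad
ρ = (1 − cos θ)/κ = (1 − 0.66433)/0.2335 = 1.43755
z = sin θ / κ = 0.74744/0.2335 = 3.20102
x = ρ cos φ = 1.43755 × cos(271.76°) = 0.04415
y = ρ sin φ = 1.43755 × sin(271.76°) = -1.43687

0.044 -1.437 3.201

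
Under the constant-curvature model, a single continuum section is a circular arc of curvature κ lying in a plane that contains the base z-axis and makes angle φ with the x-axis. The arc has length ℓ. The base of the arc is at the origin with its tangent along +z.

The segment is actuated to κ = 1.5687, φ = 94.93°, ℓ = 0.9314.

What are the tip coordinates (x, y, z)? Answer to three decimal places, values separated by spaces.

θ = κ·ℓ = 1.5687 × 0.9314 = 1.46109 rad
ρ = (1 − cos θ)/κ = (1 − 0.10949)/1.5687 = 0.56767
z = sin θ / κ = 0.99399/1.5687 = 0.63364
x = ρ cos φ = 0.56767 × cos(94.93°) = -0.04879
y = ρ sin φ = 0.56767 × sin(94.93°) = 0.56557

-0.049 0.566 0.634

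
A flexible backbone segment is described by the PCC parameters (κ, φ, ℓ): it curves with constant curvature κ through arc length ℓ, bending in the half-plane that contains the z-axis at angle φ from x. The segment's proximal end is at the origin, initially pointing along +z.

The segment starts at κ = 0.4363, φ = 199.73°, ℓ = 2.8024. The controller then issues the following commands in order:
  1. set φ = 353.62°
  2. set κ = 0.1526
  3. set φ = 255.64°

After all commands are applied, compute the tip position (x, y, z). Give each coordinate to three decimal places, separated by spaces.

-0.146 -0.572 2.718

initial: κ=0.4363, φ=199.73°, ℓ=2.8024
cmd 1: set φ=353.62° → (κ,φ,ℓ)=(0.4363,353.62°,2.8024) → tip=(1.5008,-0.1678,2.1545)
cmd 2: set κ=0.1526 → (κ,φ,ℓ)=(0.1526,353.62°,2.8024) → tip=(0.5865,-0.0656,2.7178)
cmd 3: set φ=255.64° → (κ,φ,ℓ)=(0.1526,255.64°,2.8024) → tip=(-0.1464,-0.5717,2.7178)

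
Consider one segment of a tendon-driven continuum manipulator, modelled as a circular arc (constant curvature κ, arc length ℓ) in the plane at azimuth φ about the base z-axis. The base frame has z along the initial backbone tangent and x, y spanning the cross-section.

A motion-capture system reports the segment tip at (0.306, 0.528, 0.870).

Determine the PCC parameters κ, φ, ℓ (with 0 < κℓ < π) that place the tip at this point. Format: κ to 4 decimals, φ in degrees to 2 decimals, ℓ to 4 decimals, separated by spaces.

1.0808 59.91 1.1320

ρ = √(x²+y²) = √(0.306² + 0.528²) = 0.61026
φ = atan2(y, x) mod 360° = atan2(0.528, 0.306) = 59.9058°
|p|² = ρ² + z² = 0.61026² + 0.870² = 1.12932
κ = 2ρ / |p|² = 2×0.61026 / 1.12932 = 1.08076
θ = 2·atan2(ρ, z) = 2·atan2(0.61026, 0.870) = 1.22340 rad
ℓ = θ/κ = 1.22340/1.08076 = 1.13198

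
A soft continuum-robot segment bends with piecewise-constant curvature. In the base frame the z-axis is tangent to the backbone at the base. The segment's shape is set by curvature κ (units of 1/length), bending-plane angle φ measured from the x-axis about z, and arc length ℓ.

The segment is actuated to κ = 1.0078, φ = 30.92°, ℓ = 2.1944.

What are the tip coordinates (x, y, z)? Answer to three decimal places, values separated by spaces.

θ = κ·ℓ = 1.0078 × 2.1944 = 2.21152 rad
ρ = (1 − cos θ)/κ = (1 − -0.59777)/1.0078 = 1.58541
z = sin θ / κ = 0.80167/1.0078 = 0.79546
x = ρ cos φ = 1.58541 × cos(30.92°) = 1.36010
y = ρ sin φ = 1.58541 × sin(30.92°) = 0.81465

1.360 0.815 0.795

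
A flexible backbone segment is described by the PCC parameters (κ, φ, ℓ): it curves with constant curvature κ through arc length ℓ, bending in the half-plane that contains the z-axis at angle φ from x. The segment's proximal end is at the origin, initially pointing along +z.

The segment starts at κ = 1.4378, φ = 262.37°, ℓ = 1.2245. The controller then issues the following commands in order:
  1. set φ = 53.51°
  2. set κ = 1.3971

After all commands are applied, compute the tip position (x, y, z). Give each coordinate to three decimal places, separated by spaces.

initial: κ=1.4378, φ=262.37°, ℓ=1.2245
cmd 1: set φ=53.51° → (κ,φ,ℓ)=(1.4378,53.51°,1.2245) → tip=(0.4916,0.6646,0.6830)
cmd 2: set κ=1.3971 → (κ,φ,ℓ)=(1.3971,53.51°,1.2245) → tip=(0.4850,0.6557,0.7088)

0.485 0.656 0.709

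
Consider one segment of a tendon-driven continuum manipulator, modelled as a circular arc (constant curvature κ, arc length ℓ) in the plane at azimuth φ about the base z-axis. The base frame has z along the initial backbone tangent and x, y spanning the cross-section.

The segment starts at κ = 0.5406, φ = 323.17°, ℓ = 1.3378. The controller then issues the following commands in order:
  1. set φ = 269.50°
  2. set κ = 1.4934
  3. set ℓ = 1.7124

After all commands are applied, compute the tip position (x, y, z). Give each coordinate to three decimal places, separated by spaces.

-0.011 -1.228 0.369

initial: κ=0.5406, φ=323.17°, ℓ=1.3378
cmd 1: set φ=269.50° → (κ,φ,ℓ)=(0.5406,269.50°,1.3378) → tip=(-0.0040,-0.4630,1.2242)
cmd 2: set κ=1.4934 → (κ,φ,ℓ)=(1.4934,269.50°,1.3378) → tip=(-0.0083,-0.9469,0.6095)
cmd 3: set ℓ=1.7124 → (κ,φ,ℓ)=(1.4934,269.50°,1.7124) → tip=(-0.0107,-1.2281,0.3694)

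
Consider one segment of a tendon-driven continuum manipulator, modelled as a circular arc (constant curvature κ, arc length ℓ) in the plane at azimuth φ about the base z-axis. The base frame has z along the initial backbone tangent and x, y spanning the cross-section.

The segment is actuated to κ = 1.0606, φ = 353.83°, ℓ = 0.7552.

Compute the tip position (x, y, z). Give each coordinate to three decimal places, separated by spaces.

θ = κ·ℓ = 1.0606 × 0.7552 = 0.80097 rad
ρ = (1 − cos θ)/κ = (1 − 0.69601)/1.0606 = 0.28662
z = sin θ / κ = 0.71803/1.0606 = 0.67700
x = ρ cos φ = 0.28662 × cos(353.83°) = 0.28496
y = ρ sin φ = 0.28662 × sin(353.83°) = -0.03081

0.285 -0.031 0.677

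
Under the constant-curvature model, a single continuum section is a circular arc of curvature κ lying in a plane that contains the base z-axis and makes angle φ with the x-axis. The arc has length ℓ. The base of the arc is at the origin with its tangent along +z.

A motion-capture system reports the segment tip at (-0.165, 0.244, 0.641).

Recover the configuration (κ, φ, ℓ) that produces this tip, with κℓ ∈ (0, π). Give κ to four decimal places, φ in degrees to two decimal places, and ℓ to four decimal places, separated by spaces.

1.1838 124.07 0.7277

ρ = √(x²+y²) = √(-0.165² + 0.244²) = 0.29455
φ = atan2(y, x) mod 360° = atan2(0.244, -0.165) = 124.0677°
|p|² = ρ² + z² = 0.29455² + 0.641² = 0.49764
κ = 2ρ / |p|² = 2×0.29455 / 0.49764 = 1.18379
θ = 2·atan2(ρ, z) = 2·atan2(0.29455, 0.641) = 0.86148 rad
ℓ = θ/κ = 0.86148/1.18379 = 0.72773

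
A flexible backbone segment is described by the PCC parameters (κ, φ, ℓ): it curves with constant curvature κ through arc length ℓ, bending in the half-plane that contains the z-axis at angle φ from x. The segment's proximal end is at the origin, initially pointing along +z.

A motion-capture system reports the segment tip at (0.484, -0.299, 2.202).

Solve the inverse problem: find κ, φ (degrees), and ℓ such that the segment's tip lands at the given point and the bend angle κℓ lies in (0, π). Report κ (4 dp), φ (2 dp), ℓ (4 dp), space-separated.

0.2200 328.29 2.2987

ρ = √(x²+y²) = √(0.484² + -0.299²) = 0.56891
φ = atan2(y, x) mod 360° = atan2(-0.299, 0.484) = 328.2935°
|p|² = ρ² + z² = 0.56891² + 2.202² = 5.17246
κ = 2ρ / |p|² = 2×0.56891 / 5.17246 = 0.21998
θ = 2·atan2(ρ, z) = 2·atan2(0.56891, 2.202) = 0.50566 rad
ℓ = θ/κ = 0.50566/0.21998 = 2.29872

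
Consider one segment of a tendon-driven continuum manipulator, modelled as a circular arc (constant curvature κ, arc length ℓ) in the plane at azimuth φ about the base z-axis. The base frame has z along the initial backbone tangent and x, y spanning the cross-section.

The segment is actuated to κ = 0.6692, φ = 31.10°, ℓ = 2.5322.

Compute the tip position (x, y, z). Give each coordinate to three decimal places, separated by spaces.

θ = κ·ℓ = 0.6692 × 2.5322 = 1.69455 rad
ρ = (1 − cos θ)/κ = (1 − -0.12344)/0.6692 = 1.67878
z = sin θ / κ = 0.99235/0.6692 = 1.48289
x = ρ cos φ = 1.67878 × cos(31.10°) = 1.43748
y = ρ sin φ = 1.67878 × sin(31.10°) = 0.86714

1.437 0.867 1.483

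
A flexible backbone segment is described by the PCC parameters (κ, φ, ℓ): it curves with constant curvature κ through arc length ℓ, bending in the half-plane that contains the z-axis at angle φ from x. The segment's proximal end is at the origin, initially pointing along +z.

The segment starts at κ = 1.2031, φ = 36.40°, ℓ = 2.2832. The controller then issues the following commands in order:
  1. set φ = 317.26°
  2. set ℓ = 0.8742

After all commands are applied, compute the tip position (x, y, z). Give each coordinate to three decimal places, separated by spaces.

initial: κ=1.2031, φ=36.40°, ℓ=2.2832
cmd 1: set φ=317.26° → (κ,φ,ℓ)=(1.2031,317.26°,2.2832) → tip=(1.1740,-1.0848,0.3196)
cmd 2: set ℓ=0.8742 → (κ,φ,ℓ)=(1.2031,317.26°,0.8742) → tip=(0.3076,-0.2843,0.7217)

0.308 -0.284 0.722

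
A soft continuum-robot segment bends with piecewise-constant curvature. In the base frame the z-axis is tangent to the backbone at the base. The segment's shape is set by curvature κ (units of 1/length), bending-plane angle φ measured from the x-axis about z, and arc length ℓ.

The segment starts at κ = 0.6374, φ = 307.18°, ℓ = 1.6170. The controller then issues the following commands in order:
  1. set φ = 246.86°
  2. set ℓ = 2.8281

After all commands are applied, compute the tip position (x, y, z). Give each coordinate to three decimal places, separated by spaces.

initial: κ=0.6374, φ=307.18°, ℓ=1.6170
cmd 1: set φ=246.86° → (κ,φ,ℓ)=(0.6374,246.86°,1.6170) → tip=(-0.2995,-0.7008,1.3455)
cmd 2: set ℓ=2.8281 → (κ,φ,ℓ)=(0.6374,246.86°,2.8281) → tip=(-0.7582,-1.7741,1.5269)

-0.758 -1.774 1.527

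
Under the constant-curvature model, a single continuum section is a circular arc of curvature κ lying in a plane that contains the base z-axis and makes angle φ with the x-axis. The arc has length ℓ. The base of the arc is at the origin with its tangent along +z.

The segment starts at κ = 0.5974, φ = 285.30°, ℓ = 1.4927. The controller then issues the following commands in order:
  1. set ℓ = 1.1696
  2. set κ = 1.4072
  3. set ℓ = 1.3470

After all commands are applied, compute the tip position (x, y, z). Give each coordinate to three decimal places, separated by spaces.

0.247 -0.904 0.673

initial: κ=0.5974, φ=285.30°, ℓ=1.4927
cmd 1: set ℓ=1.1696 → (κ,φ,ℓ)=(0.5974,285.30°,1.1696) → tip=(0.1035,-0.3784,1.0767)
cmd 2: set κ=1.4072 → (κ,φ,ℓ)=(1.4072,285.30°,1.1696) → tip=(0.2016,-0.7368,0.7086)
cmd 3: set ℓ=1.3470 → (κ,φ,ℓ)=(1.4072,285.30°,1.3470) → tip=(0.2473,-0.9041,0.6735)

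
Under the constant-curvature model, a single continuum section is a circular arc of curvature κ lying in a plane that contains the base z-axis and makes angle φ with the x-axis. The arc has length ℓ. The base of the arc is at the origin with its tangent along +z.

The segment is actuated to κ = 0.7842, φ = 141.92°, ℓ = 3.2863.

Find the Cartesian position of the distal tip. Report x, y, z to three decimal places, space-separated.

θ = κ·ℓ = 0.7842 × 3.2863 = 2.57712 rad
ρ = (1 − cos θ)/κ = (1 − -0.84487)/0.7842 = 2.35255
z = sin θ / κ = 0.53497/0.7842 = 0.68219
x = ρ cos φ = 2.35255 × cos(141.92°) = -1.85181
y = ρ sin φ = 2.35255 × sin(141.92°) = 1.45096

-1.852 1.451 0.682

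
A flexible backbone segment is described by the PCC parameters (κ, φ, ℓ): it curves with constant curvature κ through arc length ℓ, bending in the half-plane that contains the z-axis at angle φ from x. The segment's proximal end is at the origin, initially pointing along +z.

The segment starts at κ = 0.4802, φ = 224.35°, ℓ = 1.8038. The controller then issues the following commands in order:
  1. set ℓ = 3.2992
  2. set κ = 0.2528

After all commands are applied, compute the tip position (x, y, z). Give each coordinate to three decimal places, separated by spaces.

-0.928 -0.907 2.930

initial: κ=0.4802, φ=224.35°, ℓ=1.8038
cmd 1: set ℓ=3.2992 → (κ,φ,ℓ)=(0.4802,224.35°,3.2992) → tip=(-1.5092,-1.4753,2.0823)
cmd 2: set κ=0.2528 → (κ,φ,ℓ)=(0.2528,224.35°,3.2992) → tip=(-0.9281,-0.9073,2.9298)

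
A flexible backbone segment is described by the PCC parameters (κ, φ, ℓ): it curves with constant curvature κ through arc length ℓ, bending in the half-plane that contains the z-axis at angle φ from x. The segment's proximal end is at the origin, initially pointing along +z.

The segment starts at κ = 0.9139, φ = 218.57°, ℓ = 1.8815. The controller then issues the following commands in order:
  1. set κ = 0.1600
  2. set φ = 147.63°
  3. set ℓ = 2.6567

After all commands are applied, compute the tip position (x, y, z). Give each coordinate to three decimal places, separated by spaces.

initial: κ=0.9139, φ=218.57°, ℓ=1.8815
cmd 1: set κ=0.1600 → (κ,φ,ℓ)=(0.1600,218.57°,1.8815) → tip=(-0.2198,-0.1752,1.8532)
cmd 2: set φ=147.63° → (κ,φ,ℓ)=(0.1600,147.63°,1.8815) → tip=(-0.2374,0.1505,1.8532)
cmd 3: set ℓ=2.6567 → (κ,φ,ℓ)=(0.1600,147.63°,2.6567) → tip=(-0.4698,0.2978,2.5774)

-0.470 0.298 2.577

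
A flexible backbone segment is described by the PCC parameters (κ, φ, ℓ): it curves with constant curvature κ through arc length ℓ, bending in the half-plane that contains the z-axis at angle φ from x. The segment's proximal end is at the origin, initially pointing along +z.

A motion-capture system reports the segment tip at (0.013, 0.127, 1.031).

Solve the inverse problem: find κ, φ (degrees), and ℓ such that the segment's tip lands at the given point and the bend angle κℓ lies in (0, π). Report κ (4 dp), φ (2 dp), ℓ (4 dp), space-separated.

0.2366 84.16 1.0415

ρ = √(x²+y²) = √(0.013² + 0.127²) = 0.12766
φ = atan2(y, x) mod 360° = atan2(0.127, 0.013) = 84.1554°
|p|² = ρ² + z² = 0.12766² + 1.031² = 1.07926
κ = 2ρ / |p|² = 2×0.12766 / 1.07926 = 0.23658
θ = 2·atan2(ρ, z) = 2·atan2(0.12766, 1.031) = 0.24640 rad
ℓ = θ/κ = 0.24640/0.23658 = 1.04151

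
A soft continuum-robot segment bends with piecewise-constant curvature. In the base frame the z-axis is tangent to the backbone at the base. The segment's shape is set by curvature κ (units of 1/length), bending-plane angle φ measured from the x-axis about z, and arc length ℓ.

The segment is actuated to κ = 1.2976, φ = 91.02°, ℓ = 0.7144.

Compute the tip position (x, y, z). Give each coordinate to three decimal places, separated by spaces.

θ = κ·ℓ = 1.2976 × 0.7144 = 0.92701 rad
ρ = (1 − cos θ)/κ = (1 − 0.60023)/1.2976 = 0.30808
z = sin θ / κ = 0.79983/1.2976 = 0.61639
x = ρ cos φ = 0.30808 × cos(91.02°) = -0.00548
y = ρ sin φ = 0.30808 × sin(91.02°) = 0.30803

-0.005 0.308 0.616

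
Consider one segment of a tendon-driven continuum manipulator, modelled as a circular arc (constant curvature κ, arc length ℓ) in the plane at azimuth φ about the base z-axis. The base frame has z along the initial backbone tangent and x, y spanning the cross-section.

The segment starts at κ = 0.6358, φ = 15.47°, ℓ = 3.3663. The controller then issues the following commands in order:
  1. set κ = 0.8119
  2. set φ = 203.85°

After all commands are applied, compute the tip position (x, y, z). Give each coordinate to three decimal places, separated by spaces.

initial: κ=0.6358, φ=15.47°, ℓ=3.3663
cmd 1: set κ=0.8119 → (κ,φ,ℓ)=(0.8119,15.47°,3.3663) → tip=(2.2764,0.6300,0.4893)
cmd 2: set φ=203.85° → (κ,φ,ℓ)=(0.8119,203.85°,3.3663) → tip=(-2.1603,-0.9551,0.4893)

-2.160 -0.955 0.489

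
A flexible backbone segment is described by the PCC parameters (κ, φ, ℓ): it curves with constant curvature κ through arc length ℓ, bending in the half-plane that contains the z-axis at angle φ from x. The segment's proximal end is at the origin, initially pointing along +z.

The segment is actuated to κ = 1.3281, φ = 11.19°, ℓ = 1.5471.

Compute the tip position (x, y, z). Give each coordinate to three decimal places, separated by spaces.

1.082 0.214 0.667

θ = κ·ℓ = 1.3281 × 1.5471 = 2.05470 rad
ρ = (1 − cos θ)/κ = (1 − -0.46524)/1.3281 = 1.10326
z = sin θ / κ = 0.88518/1.3281 = 0.66650
x = ρ cos φ = 1.10326 × cos(11.19°) = 1.08229
y = ρ sin φ = 1.10326 × sin(11.19°) = 0.21410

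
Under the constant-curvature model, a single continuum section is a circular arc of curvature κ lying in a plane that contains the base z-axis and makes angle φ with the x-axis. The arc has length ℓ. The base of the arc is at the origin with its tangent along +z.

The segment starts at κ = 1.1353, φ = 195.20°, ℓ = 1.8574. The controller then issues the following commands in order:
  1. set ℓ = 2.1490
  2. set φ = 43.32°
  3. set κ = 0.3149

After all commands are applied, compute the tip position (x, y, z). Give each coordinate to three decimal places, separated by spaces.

0.509 0.480 1.989

initial: κ=1.1353, φ=195.20°, ℓ=1.8574
cmd 1: set ℓ=2.1490 → (κ,φ,ℓ)=(1.1353,195.20°,2.1490) → tip=(-1.4991,-0.4073,0.5687)
cmd 2: set φ=43.32° → (κ,φ,ℓ)=(1.1353,43.32°,2.1490) → tip=(1.1302,1.0658,0.5687)
cmd 3: set κ=0.3149 → (κ,φ,ℓ)=(0.3149,43.32°,2.1490) → tip=(0.5091,0.4801,1.9887)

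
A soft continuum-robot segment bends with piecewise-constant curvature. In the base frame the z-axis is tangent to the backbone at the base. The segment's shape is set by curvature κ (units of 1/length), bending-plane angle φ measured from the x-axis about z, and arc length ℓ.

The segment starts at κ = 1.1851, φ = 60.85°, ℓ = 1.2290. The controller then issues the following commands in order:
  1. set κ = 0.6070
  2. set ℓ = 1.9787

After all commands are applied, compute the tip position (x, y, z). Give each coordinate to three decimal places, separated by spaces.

0.512 0.919 1.536

initial: κ=1.1851, φ=60.85°, ℓ=1.2290
cmd 1: set κ=0.6070 → (κ,φ,ℓ)=(0.6070,60.85°,1.2290) → tip=(0.2131,0.3821,1.1181)
cmd 2: set ℓ=1.9787 → (κ,φ,ℓ)=(0.6070,60.85°,1.9787) → tip=(0.5125,0.9189,1.5361)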